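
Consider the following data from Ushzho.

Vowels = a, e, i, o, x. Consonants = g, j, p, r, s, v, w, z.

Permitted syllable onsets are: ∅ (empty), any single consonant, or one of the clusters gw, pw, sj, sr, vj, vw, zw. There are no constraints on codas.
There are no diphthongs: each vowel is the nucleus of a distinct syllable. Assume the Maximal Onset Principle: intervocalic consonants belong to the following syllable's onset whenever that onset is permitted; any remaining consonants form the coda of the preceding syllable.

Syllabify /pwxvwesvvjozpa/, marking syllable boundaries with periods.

Nuclei (vowels): x, e, o, a → 4 syllables.
Between /x/ (V1) and /e/ (V2): /vw/ — entire cluster is a permitted onset → onset /vw/, coda ∅.
Between /e/ (V2) and /o/ (V3): cluster /svvj/ — the longest permitted-onset suffix is /vj/; onset = /vj/, preceding coda = /sv/.
Between /o/ (V3) and /a/ (V4): /zp/ splits as /z/ + /p/ (/p/ is the longest suffix that is a licit onset).

pwx.vwesv.vjoz.pa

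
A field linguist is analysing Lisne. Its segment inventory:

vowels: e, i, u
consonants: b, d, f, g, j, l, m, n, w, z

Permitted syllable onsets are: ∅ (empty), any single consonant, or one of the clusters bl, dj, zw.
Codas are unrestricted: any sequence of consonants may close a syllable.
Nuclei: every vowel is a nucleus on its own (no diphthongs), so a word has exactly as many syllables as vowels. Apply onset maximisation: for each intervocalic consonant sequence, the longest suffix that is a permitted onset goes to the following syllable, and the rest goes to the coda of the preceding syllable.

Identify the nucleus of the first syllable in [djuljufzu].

u

The vowels are u, u, u — 3 nuclei, so 3 syllables.
The first nucleus (vowel 1 from the left) is /u/.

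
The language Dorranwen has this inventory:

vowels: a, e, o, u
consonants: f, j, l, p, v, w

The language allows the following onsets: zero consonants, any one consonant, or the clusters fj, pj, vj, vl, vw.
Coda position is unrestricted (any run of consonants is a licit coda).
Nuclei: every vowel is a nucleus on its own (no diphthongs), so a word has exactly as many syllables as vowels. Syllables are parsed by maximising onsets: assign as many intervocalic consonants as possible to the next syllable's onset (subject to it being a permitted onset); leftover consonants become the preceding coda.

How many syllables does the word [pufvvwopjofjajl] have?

4

Vowels present: u, o, o, a; each is a nucleus, giving 4 syllables.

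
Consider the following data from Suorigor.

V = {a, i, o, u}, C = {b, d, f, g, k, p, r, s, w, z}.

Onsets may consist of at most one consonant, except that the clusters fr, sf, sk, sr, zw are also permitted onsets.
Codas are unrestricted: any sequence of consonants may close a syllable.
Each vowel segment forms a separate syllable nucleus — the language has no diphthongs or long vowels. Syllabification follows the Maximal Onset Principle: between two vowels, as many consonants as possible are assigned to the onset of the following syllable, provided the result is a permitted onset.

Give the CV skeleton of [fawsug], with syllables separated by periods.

CVC.CVC

Nuclei (vowels): a, u → 2 syllables.
Between /a/ (V1) and /u/ (V2): cluster /ws/ — the longest permitted-onset suffix is /s/; onset = /s/, preceding coda = /w/.
Result: faw.sug.
Mapping each syllable to C/V: /faw/ → CVC, /sug/ → CVC.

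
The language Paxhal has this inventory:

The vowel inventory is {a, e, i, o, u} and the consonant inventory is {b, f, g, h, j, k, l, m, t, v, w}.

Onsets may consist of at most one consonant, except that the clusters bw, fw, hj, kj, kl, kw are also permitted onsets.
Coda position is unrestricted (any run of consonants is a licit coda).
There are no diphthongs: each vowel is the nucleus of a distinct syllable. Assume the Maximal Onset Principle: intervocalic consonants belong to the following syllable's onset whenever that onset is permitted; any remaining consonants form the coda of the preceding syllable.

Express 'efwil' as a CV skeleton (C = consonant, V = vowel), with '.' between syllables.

Nuclei (vowels): e, i → 2 syllables.
σ1/σ2 boundary: /fw/ — entire cluster is a permitted onset → onset /fw/, coda ∅.
So the parse is e.fwil.
Mapping each syllable to C/V: /e/ → V, /fwil/ → CCVC.

V.CCVC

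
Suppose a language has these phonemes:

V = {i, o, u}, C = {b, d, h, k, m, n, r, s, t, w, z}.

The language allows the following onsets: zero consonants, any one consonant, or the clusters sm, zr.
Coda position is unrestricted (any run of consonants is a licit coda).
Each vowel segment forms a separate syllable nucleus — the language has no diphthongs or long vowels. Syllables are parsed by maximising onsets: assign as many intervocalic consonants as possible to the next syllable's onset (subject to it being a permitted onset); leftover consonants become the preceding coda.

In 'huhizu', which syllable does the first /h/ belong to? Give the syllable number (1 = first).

1

The vowels are u, i, u — 3 nuclei, so 3 syllables.
σ1/σ2 boundary: just /h/ — single C goes to the following onset.
σ2/σ3 boundary: /z/ → onset of the next syllable (single consonants are always licit onsets).
So the parse is hu.hi.zu.
The first /h/ is in the onset of syllable 1 (/hu/).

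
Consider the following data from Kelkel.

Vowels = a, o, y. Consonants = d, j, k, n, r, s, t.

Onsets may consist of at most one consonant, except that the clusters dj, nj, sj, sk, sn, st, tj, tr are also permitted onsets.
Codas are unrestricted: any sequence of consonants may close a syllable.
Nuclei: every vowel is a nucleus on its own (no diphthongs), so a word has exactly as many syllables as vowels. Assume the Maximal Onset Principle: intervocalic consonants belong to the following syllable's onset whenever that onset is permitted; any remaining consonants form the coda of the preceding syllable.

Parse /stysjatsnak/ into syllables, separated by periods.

sty.sjat.snak

Vowels present: y, a, a; each is a nucleus, giving 3 syllables.
/y…a/ gap (V1→V2): /sj/ — entire cluster is a permitted onset → onset /sj/, coda ∅.
/a…a/ gap (V2→V3): /tsn/; trying suffixes from longest down, /sn/ is the first permitted one, so coda /t/ | onset /sn/.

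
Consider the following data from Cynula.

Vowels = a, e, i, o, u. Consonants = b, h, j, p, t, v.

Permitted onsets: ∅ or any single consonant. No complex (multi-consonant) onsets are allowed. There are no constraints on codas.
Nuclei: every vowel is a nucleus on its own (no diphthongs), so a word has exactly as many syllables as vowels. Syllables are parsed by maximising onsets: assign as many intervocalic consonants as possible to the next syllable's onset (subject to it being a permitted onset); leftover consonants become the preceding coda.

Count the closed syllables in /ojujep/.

Vowels present: o, u, e; each is a nucleus, giving 3 syllables.
/o…u/ gap (V1→V2): /j/ is a single consonant, so it becomes the next onset.
/u…e/ gap (V2→V3): /j/ → onset of the next syllable (single consonants are always licit onsets).
Putting it together: o.ju.jep.
Classifying each syllable: /o/ (open), /ju/ (open), /jep/ (closed).
Closed syllables: 1.

1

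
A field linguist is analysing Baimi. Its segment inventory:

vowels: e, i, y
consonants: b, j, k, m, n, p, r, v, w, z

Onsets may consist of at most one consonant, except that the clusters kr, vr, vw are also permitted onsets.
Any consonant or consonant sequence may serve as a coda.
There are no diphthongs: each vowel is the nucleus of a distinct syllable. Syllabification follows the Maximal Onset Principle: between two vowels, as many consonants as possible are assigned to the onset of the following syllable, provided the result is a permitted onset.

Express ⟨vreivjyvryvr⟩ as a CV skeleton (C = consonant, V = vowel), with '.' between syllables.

CCV.VC.CV.CCVCC

Vowels present: e, i, y, y; each is a nucleus, giving 4 syllables.
/e…i/ gap (V1→V2): nothing intervenes; syllable break is V.V.
/i…y/ gap (V2→V3): /vj/ — longest licit onset from the right is /j/, leaving /v/ as coda.
/y…y/ gap (V3→V4): /vr/ is a licit onset in full, so it all attaches to the next syllable.
Putting it together: vre.iv.jy.vryvr.
Mapping each syllable to C/V: /vre/ → CCV, /iv/ → VC, /jy/ → CV, /vryvr/ → CCVCC.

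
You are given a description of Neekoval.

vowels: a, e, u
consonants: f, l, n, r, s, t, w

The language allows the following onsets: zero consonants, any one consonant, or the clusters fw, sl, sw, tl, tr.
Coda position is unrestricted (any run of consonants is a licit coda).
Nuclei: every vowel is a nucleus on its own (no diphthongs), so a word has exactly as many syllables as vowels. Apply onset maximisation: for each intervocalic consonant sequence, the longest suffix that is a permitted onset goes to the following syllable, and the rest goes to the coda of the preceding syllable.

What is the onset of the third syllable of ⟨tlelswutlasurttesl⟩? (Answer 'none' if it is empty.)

Vowels present: e, u, a, u, e; each is a nucleus, giving 5 syllables.
Between /e/ (V1) and /u/ (V2): /lsw/; trying suffixes from longest down, /sw/ is the first permitted one, so coda /l/ | onset /sw/.
Between /u/ (V2) and /a/ (V3): /tl/ — entire cluster is a permitted onset → onset /tl/, coda ∅.
Between /a/ (V3) and /u/ (V4): just /s/ — single C goes to the following onset.
Between /u/ (V4) and /e/ (V5): /rtt/ splits as /rt/ + /t/ (/t/ is the longest suffix that is a licit onset).
Putting it together: tlel.swu.tla.surt.tesl.
Syllable 3 is /tla/: onset /tl/, nucleus /a/, coda ∅.

tl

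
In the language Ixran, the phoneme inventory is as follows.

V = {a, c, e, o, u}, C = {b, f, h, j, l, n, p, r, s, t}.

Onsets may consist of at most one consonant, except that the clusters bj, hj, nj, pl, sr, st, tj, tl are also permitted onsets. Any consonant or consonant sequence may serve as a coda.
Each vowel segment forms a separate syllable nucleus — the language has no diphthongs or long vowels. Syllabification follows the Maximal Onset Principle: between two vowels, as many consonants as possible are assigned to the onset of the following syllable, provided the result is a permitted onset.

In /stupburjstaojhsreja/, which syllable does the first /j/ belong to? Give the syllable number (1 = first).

2

Nuclei (vowels): u, u, a, o, e, a → 6 syllables.
V1 /u/ – V2 /u/: /pb/ — longest licit onset from the right is /b/, leaving /p/ as coda.
V2 /u/ – V3 /a/: cluster /rjst/ — the longest permitted-onset suffix is /st/; onset = /st/, preceding coda = /rj/.
V3 /a/ – V4 /o/: hiatus — the boundary sits between the two vowels.
V4 /o/ – V5 /e/: /jhsr/ splits as /jh/ + /sr/ (/sr/ is the longest suffix that is a licit onset).
V5 /e/ – V6 /a/: just /j/ — single C goes to the following onset.
Result: stup.burj.sta.ojh.sre.ja.
The first /j/ is in the coda of syllable 2 (/burj/).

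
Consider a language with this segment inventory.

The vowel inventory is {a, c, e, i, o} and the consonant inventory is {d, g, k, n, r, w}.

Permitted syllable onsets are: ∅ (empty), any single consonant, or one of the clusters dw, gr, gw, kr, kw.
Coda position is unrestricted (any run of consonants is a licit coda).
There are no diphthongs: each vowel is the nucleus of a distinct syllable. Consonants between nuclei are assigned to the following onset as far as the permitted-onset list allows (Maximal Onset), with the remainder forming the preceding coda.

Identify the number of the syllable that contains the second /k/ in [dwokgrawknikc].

Vowels present: o, a, i, c; each is a nucleus, giving 4 syllables.
σ1/σ2 boundary: /kgr/ splits as /k/ + /gr/ (/gr/ is the longest suffix that is a licit onset).
σ2/σ3 boundary: /wkn/ splits as /wk/ + /n/ (/n/ is the longest suffix that is a licit onset).
σ3/σ4 boundary: /k/ is a single consonant, so it becomes the next onset.
Syllabification: dwok.grawk.ni.kc.
The second /k/ is in the coda of syllable 2 (/grawk/).

2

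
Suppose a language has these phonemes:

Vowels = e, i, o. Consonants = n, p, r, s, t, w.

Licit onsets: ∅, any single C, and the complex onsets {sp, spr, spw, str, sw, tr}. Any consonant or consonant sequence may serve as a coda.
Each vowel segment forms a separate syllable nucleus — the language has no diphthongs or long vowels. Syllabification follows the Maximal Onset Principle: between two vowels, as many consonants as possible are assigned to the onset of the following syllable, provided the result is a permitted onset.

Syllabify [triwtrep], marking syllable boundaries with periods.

Nuclei (vowels): i, e → 2 syllables.
V1 /i/ – V2 /e/: /wtr/ — longest licit onset from the right is /tr/, leaving /w/ as coda.

triw.trep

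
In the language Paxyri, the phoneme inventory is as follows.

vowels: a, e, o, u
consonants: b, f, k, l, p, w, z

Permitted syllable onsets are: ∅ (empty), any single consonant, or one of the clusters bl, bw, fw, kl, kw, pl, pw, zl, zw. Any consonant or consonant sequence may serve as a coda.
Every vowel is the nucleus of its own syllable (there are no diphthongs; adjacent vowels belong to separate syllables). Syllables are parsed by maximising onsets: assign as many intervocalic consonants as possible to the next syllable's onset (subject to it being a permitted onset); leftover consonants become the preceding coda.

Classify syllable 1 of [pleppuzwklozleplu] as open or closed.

Nuclei (vowels): e, u, o, e, u → 5 syllables.
V1 /e/ – V2 /u/: /pp/ splits as /p/ + /p/ (/p/ is the longest suffix that is a licit onset).
V2 /u/ – V3 /o/: cluster /zwkl/ — the longest permitted-onset suffix is /kl/; onset = /kl/, preceding coda = /zw/.
V3 /o/ – V4 /e/: /zl/ is a licit onset in full, so it all attaches to the next syllable.
V4 /e/ – V5 /u/: /pl/ — entire cluster is a permitted onset → onset /pl/, coda ∅.
Syllabification: plep.puzw.klo.zle.plu.
Syllable 1 is /plep/ with coda /p/, so it is closed.

closed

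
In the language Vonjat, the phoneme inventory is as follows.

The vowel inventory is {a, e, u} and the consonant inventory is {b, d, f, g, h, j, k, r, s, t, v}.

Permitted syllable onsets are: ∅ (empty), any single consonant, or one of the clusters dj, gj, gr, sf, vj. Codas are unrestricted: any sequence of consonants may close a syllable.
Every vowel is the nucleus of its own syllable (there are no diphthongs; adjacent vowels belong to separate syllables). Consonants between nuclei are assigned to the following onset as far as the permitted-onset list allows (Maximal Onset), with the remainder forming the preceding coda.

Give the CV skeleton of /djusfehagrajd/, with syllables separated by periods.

Vowels present: u, e, a, a; each is a nucleus, giving 4 syllables.
Between /u/ (V1) and /e/ (V2): /sf/ — entire cluster is a permitted onset → onset /sf/, coda ∅.
Between /e/ (V2) and /a/ (V3): just /h/ — single C goes to the following onset.
Between /a/ (V3) and /a/ (V4): /gr/ is a licit onset in full, so it all attaches to the next syllable.
Syllabification: dju.sfe.ha.grajd.
Mapping each syllable to C/V: /dju/ → CCV, /sfe/ → CCV, /ha/ → CV, /grajd/ → CCVCC.

CCV.CCV.CV.CCVCC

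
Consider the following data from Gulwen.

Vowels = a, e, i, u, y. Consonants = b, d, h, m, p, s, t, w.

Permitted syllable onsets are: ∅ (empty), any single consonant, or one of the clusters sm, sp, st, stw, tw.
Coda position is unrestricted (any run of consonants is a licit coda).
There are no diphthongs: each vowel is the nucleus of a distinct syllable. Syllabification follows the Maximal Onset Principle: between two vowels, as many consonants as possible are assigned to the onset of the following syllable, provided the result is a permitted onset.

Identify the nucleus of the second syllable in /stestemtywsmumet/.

The vowels are e, e, y, u, e — 5 nuclei, so 5 syllables.
The second nucleus (vowel 2 from the left) is /e/.

e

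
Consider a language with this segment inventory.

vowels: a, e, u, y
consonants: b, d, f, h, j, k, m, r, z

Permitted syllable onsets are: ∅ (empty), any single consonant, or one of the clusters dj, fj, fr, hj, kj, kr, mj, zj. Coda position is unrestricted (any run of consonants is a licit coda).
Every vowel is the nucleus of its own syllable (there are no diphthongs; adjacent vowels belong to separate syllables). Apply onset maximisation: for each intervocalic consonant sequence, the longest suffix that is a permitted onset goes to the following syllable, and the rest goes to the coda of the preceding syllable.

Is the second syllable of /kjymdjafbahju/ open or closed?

closed

Nuclei (vowels): y, a, a, u → 4 syllables.
Between /y/ (V1) and /a/ (V2): cluster /mdj/ — the longest permitted-onset suffix is /dj/; onset = /dj/, preceding coda = /m/.
Between /a/ (V2) and /a/ (V3): cluster /fb/ — the longest permitted-onset suffix is /b/; onset = /b/, preceding coda = /f/.
Between /a/ (V3) and /u/ (V4): cluster /hj/ — /hj/ is itself a permitted onset, so the whole cluster goes right; preceding coda = ∅.
So the parse is kjym.djaf.ba.hju.
Syllable 2 is /djaf/ with coda /f/, so it is closed.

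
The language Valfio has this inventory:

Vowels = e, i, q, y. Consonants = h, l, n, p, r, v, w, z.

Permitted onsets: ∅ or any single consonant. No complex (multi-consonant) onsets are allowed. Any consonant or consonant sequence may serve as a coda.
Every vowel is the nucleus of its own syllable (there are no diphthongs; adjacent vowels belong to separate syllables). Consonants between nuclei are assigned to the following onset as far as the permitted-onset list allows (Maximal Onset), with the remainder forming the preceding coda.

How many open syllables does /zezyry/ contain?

The vowels are e, y, y — 3 nuclei, so 3 syllables.
Between /e/ (V1) and /y/ (V2): just /z/ — single C goes to the following onset.
Between /y/ (V2) and /y/ (V3): /r/ is a single consonant, so it becomes the next onset.
Syllabification: ze.zy.ry.
Classifying each syllable: /ze/ (open), /zy/ (open), /ry/ (open).
Open syllables: 3.

3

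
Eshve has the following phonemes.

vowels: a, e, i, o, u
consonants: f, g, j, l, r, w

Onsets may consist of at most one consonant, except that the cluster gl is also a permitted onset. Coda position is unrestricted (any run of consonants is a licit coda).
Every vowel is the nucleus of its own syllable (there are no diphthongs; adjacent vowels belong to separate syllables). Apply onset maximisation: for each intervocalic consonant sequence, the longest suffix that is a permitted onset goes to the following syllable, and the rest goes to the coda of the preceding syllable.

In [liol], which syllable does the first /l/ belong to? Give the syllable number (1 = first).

Nuclei (vowels): i, o → 2 syllables.
σ1/σ2 boundary: no consonants, so the boundary falls immediately after /i/.
Syllabification: li.ol.
The first /l/ is in the onset of syllable 1 (/li/).

1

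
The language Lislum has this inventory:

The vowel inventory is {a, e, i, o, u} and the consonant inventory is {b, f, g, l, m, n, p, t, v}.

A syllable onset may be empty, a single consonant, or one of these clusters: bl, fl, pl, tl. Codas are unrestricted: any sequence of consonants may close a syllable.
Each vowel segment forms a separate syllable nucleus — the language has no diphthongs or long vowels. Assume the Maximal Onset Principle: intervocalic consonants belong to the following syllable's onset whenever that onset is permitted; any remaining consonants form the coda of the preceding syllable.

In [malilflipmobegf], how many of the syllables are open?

2

The vowels are a, i, i, o, e — 5 nuclei, so 5 syllables.
V1 /a/ – V2 /i/: /l/ → onset of the next syllable (single consonants are always licit onsets).
V2 /i/ – V3 /i/: cluster /lfl/ — the longest permitted-onset suffix is /fl/; onset = /fl/, preceding coda = /l/.
V3 /i/ – V4 /o/: /pm/; trying suffixes from longest down, /m/ is the first permitted one, so coda /p/ | onset /m/.
V4 /o/ – V5 /e/: just /b/ — single C goes to the following onset.
So the parse is ma.lil.flip.mo.begf.
Classifying each syllable: /ma/ (open), /lil/ (closed), /flip/ (closed), /mo/ (open), /begf/ (closed).
Open syllables: 2.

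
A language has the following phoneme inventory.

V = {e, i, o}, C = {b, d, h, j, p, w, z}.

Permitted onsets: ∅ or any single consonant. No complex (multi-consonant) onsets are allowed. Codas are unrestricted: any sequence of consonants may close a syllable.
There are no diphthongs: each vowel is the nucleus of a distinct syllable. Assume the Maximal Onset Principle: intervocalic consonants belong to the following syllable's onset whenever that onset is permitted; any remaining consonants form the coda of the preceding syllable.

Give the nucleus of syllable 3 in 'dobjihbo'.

The vowels are o, i, o — 3 nuclei, so 3 syllables.
The third nucleus (vowel 3 from the left) is /o/.

o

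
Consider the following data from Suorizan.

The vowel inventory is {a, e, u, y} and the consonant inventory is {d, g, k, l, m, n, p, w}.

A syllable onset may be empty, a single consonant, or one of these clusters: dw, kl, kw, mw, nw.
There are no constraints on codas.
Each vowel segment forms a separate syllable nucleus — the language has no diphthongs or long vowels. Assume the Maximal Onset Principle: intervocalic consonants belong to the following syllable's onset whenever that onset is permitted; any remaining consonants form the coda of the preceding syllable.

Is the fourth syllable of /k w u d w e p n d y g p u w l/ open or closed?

Vowels present: u, e, y, u; each is a nucleus, giving 4 syllables.
V1 /u/ – V2 /e/: cluster /dw/ — /dw/ is itself a permitted onset, so the whole cluster goes right; preceding coda = ∅.
V2 /e/ – V3 /y/: /pnd/ splits as /pn/ + /d/ (/d/ is the longest suffix that is a licit onset).
V3 /y/ – V4 /u/: /gp/ — longest licit onset from the right is /p/, leaving /g/ as coda.
Syllabification: kwu.dwepn.dyg.puwl.
Syllable 4 is /puwl/ with coda /wl/, so it is closed.

closed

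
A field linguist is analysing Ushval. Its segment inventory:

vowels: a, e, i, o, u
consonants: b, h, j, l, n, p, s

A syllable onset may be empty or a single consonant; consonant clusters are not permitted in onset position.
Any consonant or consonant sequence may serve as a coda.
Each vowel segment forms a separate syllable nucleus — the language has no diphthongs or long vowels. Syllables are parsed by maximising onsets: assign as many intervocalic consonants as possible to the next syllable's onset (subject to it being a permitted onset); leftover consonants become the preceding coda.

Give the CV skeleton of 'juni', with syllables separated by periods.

Nuclei (vowels): u, i → 2 syllables.
V1 /u/ – V2 /i/: /n/ is a single consonant, so it becomes the next onset.
So the parse is ju.ni.
Mapping each syllable to C/V: /ju/ → CV, /ni/ → CV.

CV.CV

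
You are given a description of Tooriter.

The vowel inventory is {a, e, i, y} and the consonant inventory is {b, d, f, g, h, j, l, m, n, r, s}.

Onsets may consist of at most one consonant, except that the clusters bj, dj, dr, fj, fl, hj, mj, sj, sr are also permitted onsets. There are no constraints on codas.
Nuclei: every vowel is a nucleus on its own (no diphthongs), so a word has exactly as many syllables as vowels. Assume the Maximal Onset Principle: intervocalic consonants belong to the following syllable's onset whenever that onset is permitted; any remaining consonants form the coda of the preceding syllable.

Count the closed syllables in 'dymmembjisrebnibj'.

4

The vowels are y, e, i, e, i — 5 nuclei, so 5 syllables.
V1 /y/ – V2 /e/: /mm/ splits as /m/ + /m/ (/m/ is the longest suffix that is a licit onset).
V2 /e/ – V3 /i/: /mbj/; trying suffixes from longest down, /bj/ is the first permitted one, so coda /m/ | onset /bj/.
V3 /i/ – V4 /e/: /sr/ — entire cluster is a permitted onset → onset /sr/, coda ∅.
V4 /e/ – V5 /i/: /bn/ — longest licit onset from the right is /n/, leaving /b/ as coda.
Syllabification: dym.mem.bji.sreb.nibj.
Classifying each syllable: /dym/ (closed), /mem/ (closed), /bji/ (open), /sreb/ (closed), /nibj/ (closed).
Closed syllables: 4.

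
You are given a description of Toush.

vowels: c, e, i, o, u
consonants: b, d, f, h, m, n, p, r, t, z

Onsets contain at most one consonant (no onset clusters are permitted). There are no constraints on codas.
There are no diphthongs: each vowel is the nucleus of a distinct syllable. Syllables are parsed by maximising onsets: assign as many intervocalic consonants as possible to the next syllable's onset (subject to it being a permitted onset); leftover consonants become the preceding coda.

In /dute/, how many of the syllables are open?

2

Nuclei (vowels): u, e → 2 syllables.
/u…e/ gap (V1→V2): /t/ → onset of the next syllable (single consonants are always licit onsets).
Putting it together: du.te.
Classifying each syllable: /du/ (open), /te/ (open).
Open syllables: 2.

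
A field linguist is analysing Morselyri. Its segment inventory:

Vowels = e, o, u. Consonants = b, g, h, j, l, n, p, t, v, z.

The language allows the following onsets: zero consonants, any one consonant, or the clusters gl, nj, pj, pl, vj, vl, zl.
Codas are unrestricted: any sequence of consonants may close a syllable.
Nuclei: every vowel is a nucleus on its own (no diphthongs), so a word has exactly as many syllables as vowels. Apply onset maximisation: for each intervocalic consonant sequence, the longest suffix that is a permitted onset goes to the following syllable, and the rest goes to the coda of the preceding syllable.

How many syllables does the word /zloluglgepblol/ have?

4

Vowels present: o, u, e, o; each is a nucleus, giving 4 syllables.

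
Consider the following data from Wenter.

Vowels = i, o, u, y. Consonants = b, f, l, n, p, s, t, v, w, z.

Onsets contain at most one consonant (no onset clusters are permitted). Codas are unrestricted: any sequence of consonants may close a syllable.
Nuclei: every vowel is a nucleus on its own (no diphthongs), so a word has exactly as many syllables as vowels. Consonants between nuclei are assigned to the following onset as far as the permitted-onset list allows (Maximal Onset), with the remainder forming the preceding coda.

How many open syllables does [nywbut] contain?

0

Nuclei (vowels): y, u → 2 syllables.
V1 /y/ – V2 /u/: /wb/ splits as /w/ + /b/ (/b/ is the longest suffix that is a licit onset).
So the parse is nyw.but.
Classifying each syllable: /nyw/ (closed), /but/ (closed).
Open syllables: 0.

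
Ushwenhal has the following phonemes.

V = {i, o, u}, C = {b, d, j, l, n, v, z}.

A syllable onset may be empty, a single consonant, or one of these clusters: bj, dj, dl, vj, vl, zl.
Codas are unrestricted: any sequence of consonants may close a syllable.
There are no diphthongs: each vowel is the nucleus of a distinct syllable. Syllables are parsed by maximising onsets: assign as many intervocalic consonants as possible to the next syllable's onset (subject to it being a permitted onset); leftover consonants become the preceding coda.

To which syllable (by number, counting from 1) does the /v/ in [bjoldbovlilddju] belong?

Nuclei (vowels): o, o, i, u → 4 syllables.
/o…o/ gap (V1→V2): /ldb/ — longest licit onset from the right is /b/, leaving /ld/ as coda.
/o…i/ gap (V2→V3): /vl/ is a licit onset in full, so it all attaches to the next syllable.
/i…u/ gap (V3→V4): /lddj/ — longest licit onset from the right is /dj/, leaving /ld/ as coda.
So the parse is bjold.bo.vlild.dju.
The /v/ is in the onset of syllable 3 (/vlild/).

3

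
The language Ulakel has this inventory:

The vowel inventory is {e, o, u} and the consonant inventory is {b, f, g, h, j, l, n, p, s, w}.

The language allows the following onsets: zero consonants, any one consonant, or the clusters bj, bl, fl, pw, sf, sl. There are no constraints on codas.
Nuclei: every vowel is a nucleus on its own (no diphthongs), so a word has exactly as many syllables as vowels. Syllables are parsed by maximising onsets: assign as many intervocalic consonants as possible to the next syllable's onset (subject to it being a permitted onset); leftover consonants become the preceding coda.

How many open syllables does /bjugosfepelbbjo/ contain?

The vowels are u, o, e, e, o — 5 nuclei, so 5 syllables.
Between /u/ (V1) and /o/ (V2): /g/ is a single consonant, so it becomes the next onset.
Between /o/ (V2) and /e/ (V3): cluster /sf/ — /sf/ is itself a permitted onset, so the whole cluster goes right; preceding coda = ∅.
Between /e/ (V3) and /e/ (V4): just /p/ — single C goes to the following onset.
Between /e/ (V4) and /o/ (V5): /lbbj/ splits as /lb/ + /bj/ (/bj/ is the longest suffix that is a licit onset).
So the parse is bju.go.sfe.pelb.bjo.
Classifying each syllable: /bju/ (open), /go/ (open), /sfe/ (open), /pelb/ (closed), /bjo/ (open).
Open syllables: 4.

4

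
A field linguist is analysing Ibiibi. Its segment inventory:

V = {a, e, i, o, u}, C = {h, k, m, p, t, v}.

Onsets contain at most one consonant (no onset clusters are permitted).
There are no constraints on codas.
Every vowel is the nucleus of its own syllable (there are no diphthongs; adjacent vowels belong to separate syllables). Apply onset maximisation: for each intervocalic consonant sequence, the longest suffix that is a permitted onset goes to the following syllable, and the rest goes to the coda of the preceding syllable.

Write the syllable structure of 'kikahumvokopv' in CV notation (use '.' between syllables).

Vowels present: i, a, u, o, o; each is a nucleus, giving 5 syllables.
Between /i/ (V1) and /a/ (V2): just /k/ — single C goes to the following onset.
Between /a/ (V2) and /u/ (V3): just /h/ — single C goes to the following onset.
Between /u/ (V3) and /o/ (V4): /mv/; trying suffixes from longest down, /v/ is the first permitted one, so coda /m/ | onset /v/.
Between /o/ (V4) and /o/ (V5): /k/ → onset of the next syllable (single consonants are always licit onsets).
Syllabification: ki.ka.hum.vo.kopv.
Mapping each syllable to C/V: /ki/ → CV, /ka/ → CV, /hum/ → CVC, /vo/ → CV, /kopv/ → CVCC.

CV.CV.CVC.CV.CVCC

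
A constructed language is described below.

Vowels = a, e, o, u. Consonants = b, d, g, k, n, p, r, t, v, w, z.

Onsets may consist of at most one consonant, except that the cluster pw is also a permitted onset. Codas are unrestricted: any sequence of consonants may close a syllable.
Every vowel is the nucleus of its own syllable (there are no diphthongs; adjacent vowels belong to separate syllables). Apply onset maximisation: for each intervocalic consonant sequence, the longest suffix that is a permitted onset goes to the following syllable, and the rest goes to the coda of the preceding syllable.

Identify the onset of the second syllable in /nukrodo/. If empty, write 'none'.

r

Vowels present: u, o, o; each is a nucleus, giving 3 syllables.
σ1/σ2 boundary: /kr/ — longest licit onset from the right is /r/, leaving /k/ as coda.
σ2/σ3 boundary: just /d/ — single C goes to the following onset.
So the parse is nuk.ro.do.
Syllable 2 is /ro/: onset /r/, nucleus /o/, coda ∅.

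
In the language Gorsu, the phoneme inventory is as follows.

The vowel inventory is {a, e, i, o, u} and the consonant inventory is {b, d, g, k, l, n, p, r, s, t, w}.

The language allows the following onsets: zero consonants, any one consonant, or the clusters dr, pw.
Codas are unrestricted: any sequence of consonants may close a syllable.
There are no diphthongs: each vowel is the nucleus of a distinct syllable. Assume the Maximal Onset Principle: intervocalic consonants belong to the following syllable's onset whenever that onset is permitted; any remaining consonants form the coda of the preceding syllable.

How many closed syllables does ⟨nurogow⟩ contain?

1

The vowels are u, o, o — 3 nuclei, so 3 syllables.
Between /u/ (V1) and /o/ (V2): just /r/ — single C goes to the following onset.
Between /o/ (V2) and /o/ (V3): just /g/ — single C goes to the following onset.
Syllabification: nu.ro.gow.
Classifying each syllable: /nu/ (open), /ro/ (open), /gow/ (closed).
Closed syllables: 1.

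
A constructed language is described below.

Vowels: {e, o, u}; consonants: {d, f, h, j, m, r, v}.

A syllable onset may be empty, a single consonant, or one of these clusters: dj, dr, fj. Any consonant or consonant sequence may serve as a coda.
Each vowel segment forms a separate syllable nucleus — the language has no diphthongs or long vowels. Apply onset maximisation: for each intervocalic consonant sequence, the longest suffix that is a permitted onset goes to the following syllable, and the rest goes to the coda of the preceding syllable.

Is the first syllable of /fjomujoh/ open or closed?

Vowels present: o, u, o; each is a nucleus, giving 3 syllables.
σ1/σ2 boundary: just /m/ — single C goes to the following onset.
σ2/σ3 boundary: /j/ is a single consonant, so it becomes the next onset.
Result: fjo.mu.joh.
Syllable 1 is /fjo/; it ends in its nucleus with no coda, so it is open.

open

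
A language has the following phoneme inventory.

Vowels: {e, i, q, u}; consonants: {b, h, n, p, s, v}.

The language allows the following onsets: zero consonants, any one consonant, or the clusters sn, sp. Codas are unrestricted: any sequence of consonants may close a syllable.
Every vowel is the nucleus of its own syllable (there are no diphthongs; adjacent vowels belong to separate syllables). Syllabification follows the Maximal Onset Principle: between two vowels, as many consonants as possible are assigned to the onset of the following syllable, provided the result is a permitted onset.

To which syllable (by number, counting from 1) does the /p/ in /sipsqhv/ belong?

1

Nuclei (vowels): i, q → 2 syllables.
Between /i/ (V1) and /q/ (V2): /ps/ — longest licit onset from the right is /s/, leaving /p/ as coda.
So the parse is sip.sqhv.
The /p/ is in the coda of syllable 1 (/sip/).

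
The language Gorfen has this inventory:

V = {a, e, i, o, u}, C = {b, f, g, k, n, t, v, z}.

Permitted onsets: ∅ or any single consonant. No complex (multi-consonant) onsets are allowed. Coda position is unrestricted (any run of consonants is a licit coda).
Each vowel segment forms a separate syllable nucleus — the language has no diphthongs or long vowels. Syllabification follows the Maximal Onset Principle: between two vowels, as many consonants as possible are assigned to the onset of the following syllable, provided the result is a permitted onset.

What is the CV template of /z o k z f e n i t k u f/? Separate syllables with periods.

Nuclei (vowels): o, e, i, u → 4 syllables.
σ1/σ2 boundary: /kzf/ splits as /kz/ + /f/ (/f/ is the longest suffix that is a licit onset).
σ2/σ3 boundary: just /n/ — single C goes to the following onset.
σ3/σ4 boundary: /tk/ — longest licit onset from the right is /k/, leaving /t/ as coda.
Syllabification: zokz.fe.nit.kuf.
Mapping each syllable to C/V: /zokz/ → CVCC, /fe/ → CV, /nit/ → CVC, /kuf/ → CVC.

CVCC.CV.CVC.CVC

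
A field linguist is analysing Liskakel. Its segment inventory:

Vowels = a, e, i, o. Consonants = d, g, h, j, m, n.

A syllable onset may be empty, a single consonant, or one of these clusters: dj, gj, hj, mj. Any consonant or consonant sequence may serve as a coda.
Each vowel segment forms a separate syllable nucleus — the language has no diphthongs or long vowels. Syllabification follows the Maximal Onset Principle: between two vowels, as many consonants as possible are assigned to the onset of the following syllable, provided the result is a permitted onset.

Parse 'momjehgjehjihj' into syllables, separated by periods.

mo.mjeh.gje.hjihj

The vowels are o, e, e, i — 4 nuclei, so 4 syllables.
Between /o/ (V1) and /e/ (V2): /mj/ is a licit onset in full, so it all attaches to the next syllable.
Between /e/ (V2) and /e/ (V3): /hgj/ — longest licit onset from the right is /gj/, leaving /h/ as coda.
Between /e/ (V3) and /i/ (V4): cluster /hj/ — /hj/ is itself a permitted onset, so the whole cluster goes right; preceding coda = ∅.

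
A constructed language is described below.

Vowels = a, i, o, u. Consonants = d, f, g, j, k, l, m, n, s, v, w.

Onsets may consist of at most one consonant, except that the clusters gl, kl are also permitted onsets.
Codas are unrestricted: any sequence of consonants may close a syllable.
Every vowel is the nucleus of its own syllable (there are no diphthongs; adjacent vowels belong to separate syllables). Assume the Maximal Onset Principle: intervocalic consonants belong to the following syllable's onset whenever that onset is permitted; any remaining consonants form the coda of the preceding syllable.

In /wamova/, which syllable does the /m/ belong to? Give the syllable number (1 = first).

Vowels present: a, o, a; each is a nucleus, giving 3 syllables.
Between /a/ (V1) and /o/ (V2): just /m/ — single C goes to the following onset.
Between /o/ (V2) and /a/ (V3): just /v/ — single C goes to the following onset.
Putting it together: wa.mo.va.
The /m/ is in the onset of syllable 2 (/mo/).

2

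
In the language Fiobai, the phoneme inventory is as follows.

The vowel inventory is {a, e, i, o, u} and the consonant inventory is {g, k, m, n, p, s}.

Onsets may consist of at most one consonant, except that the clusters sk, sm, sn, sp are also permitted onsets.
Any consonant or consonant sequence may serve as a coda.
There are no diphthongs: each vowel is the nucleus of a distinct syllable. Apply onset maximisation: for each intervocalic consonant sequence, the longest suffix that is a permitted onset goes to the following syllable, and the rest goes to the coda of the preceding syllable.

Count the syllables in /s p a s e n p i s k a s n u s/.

The vowels are a, e, i, a, u — 5 nuclei, so 5 syllables.

5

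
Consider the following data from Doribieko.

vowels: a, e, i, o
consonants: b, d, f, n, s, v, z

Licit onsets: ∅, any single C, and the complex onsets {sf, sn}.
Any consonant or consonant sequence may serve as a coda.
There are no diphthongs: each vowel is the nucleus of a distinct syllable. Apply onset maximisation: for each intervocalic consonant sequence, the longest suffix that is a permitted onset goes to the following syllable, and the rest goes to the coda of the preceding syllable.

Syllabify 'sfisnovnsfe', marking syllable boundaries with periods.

The vowels are i, o, e — 3 nuclei, so 3 syllables.
Between /i/ (V1) and /o/ (V2): /sn/ is a licit onset in full, so it all attaches to the next syllable.
Between /o/ (V2) and /e/ (V3): cluster /vnsf/ — the longest permitted-onset suffix is /sf/; onset = /sf/, preceding coda = /vn/.

sfi.snovn.sfe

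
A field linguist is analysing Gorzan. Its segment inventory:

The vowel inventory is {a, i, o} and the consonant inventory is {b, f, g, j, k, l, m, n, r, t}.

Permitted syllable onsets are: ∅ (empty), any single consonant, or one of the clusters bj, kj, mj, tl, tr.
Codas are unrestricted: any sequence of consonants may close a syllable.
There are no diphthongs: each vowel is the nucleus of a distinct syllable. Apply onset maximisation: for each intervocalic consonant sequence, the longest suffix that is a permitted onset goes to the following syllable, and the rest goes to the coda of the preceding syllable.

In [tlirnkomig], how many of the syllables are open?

1

Vowels present: i, o, i; each is a nucleus, giving 3 syllables.
V1 /i/ – V2 /o/: cluster /rnk/ — the longest permitted-onset suffix is /k/; onset = /k/, preceding coda = /rn/.
V2 /o/ – V3 /i/: just /m/ — single C goes to the following onset.
Result: tlirn.ko.mig.
Classifying each syllable: /tlirn/ (closed), /ko/ (open), /mig/ (closed).
Open syllables: 1.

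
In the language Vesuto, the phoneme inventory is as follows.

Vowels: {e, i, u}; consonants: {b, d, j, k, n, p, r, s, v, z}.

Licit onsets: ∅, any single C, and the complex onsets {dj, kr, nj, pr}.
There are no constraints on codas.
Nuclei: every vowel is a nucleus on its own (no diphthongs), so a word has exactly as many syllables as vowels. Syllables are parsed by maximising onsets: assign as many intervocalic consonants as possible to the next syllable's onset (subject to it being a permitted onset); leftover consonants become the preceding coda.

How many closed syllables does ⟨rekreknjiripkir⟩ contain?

Nuclei (vowels): e, e, i, i, i → 5 syllables.
σ1/σ2 boundary: /kr/ — entire cluster is a permitted onset → onset /kr/, coda ∅.
σ2/σ3 boundary: cluster /knj/ — the longest permitted-onset suffix is /nj/; onset = /nj/, preceding coda = /k/.
σ3/σ4 boundary: just /r/ — single C goes to the following onset.
σ4/σ5 boundary: /pk/ — longest licit onset from the right is /k/, leaving /p/ as coda.
Result: re.krek.nji.rip.kir.
Classifying each syllable: /re/ (open), /krek/ (closed), /nji/ (open), /rip/ (closed), /kir/ (closed).
Closed syllables: 3.

3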